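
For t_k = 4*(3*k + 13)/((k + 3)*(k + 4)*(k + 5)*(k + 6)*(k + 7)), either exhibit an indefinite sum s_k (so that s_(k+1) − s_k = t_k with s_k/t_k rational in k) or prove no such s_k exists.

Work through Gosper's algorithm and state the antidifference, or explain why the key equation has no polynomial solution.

s_k = 2*k*(k**2 + 14*k + 63)/(45*(k**3 + 14*k**2 + 63*k + 90))

Ratio r(k) = (k + 3)*(3*k + 16)/((k + 8)*(3*k + 13)).
Take A(k)=k + 3, B(k)=k + 8, C(k)=k + 13/3.
Set up (k + 3)·f(k+1) − (k + 7)·f(k) − (k + 13/3) = 0.
deg f ≤ 4 (via 1,1,1).
Solve for f: f(k) = k*(k + 4)*(k**2 + 14*k + 63)/270 (degree 4 ≤ 4).
Get s_k = R·t_k = 2*k*(k**2 + 14*k + 63)/(45*(k**3 + 14*k**2 + 63*k + 90)) with R(k) = B(k−1)f(k)/C(k) = k*(k + 4)*(k + 7)*(k**2 + 14*k + 63)/(90*(3*k + 13)).
Check: Δs_k = 4*(3*k + 13)/(k**5 + 25*k**4 + 245*k**3 + 1175*k**2 + 2754*k + 2520). ✓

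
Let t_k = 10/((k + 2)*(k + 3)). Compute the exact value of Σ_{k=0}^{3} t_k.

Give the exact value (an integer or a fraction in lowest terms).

Σ = 10/3

Compute t_(k+1)/t_k: get (k + 2)/(k + 4).
Factor: A=k + 2; B=k + 4; C=1.
Need (k + 2)·f(k+1) − (k + 3)·f(k) = 1.
From deg A=1, deg B=1, deg C=0: d=1.
Match coefficients ⇒ f(k) = k/2.
Certificate R = B(k−1)f/C = k*(k + 3)/2 gives s_k = 5*k/(k + 2).
Verify: 10/(k**2 + 5*k + 6) matches t_k.
Telescoping: Σ = s_(4) − s_(0) = 10/3 − (0) = 10/3.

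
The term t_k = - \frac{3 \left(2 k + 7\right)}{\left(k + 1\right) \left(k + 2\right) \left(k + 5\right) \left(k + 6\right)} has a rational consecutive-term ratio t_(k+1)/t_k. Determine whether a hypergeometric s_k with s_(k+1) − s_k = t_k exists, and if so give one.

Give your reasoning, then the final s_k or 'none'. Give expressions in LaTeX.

s_k = \frac{3 k \left(- k - 6\right)}{5 \left(k^{2} + 6 k + 5\right)}

The ratio is (k + 1)*(k + 5)*(2*k + 9)/((k + 3)*(k + 7)*(2*k + 7)).
So A=k + 1 and B=k + 7, with C=k**3 + 21*k**2/2 + 73*k/2 + 42.
Solve (k + 1)·f(k+1) − (k + 6)·f(k) = k**3 + 21*k**2/2 + 73*k/2 + 42.
Degrees (1,1,3) ⇒ d ≤ 5.
Solve for f: f(k) = k*(k + 2)*(k + 3)*(k + 4)*(k + 6)/10 (degree 5 ≤ 5).
R(k) = B(k−1)·f(k)/C(k) = k*(k + 2)*(k + 6)**2/(5*(2*k + 7)); s_k = R·t_k = 3*k*(-k - 6)/(5*(k**2 + 6*k + 5)).
Δs = 3*(-2*k - 7)/(k**4 + 14*k**3 + 65*k**2 + 112*k + 60), as required.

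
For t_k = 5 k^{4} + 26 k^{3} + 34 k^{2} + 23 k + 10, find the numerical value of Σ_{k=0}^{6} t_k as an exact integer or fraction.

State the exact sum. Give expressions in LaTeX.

Σ = 26488

Ratio r(k) = (5*k**4 + 46*k**3 + 142*k**2 + 189*k + 98)/(5*k**4 + 26*k**3 + 34*k**2 + 23*k + 10).
Take A(k)=1, B(k)=1, C(k)=k**4 + 26*k**3/5 + 34*k**2/5 + 23*k/5 + 2.
Solve (1)·f(k+1) − (1)·f(k) = k**4 + 26*k**3/5 + 34*k**2/5 + 23*k/5 + 2.
Bound: deg f ≤ 5.
A polynomial solution: f(k) = k*(k + 1)*(k + 4)*(k**2 - k + 1)/5.
So s_k = (B(k−1)f/C)·t_k = (k*(k + 4)*(k**2 - k + 1)/(5*k**3 + 21*k**2 + 13*k + 10))·t_k = k*(k**4 + 4*k**3 + k + 4).
Verify: 5*k**4 + 26*k**3 + 34*k**2 + 23*k + 10 matches t_k.
Σ_(k=0)^(6) t_k = s_(7) − s_(0) = 26488 − (0) = 26488.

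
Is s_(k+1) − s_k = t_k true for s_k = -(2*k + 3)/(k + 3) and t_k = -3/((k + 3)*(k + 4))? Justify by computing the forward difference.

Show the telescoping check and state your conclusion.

s_(k+1) = (-2*k - 5)/(k + 4)
s_(k+1) − s_k = -3/(k**2 + 7*k + 12)
(s_(k+1) − s_k) − t_k = 0

Valid — Δs_k = t_k.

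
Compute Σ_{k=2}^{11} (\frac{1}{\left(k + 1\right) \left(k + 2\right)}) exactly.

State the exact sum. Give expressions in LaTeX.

Ratio r(k) = (k + 1)/(k + 3).
Gosper form: A/B · C(k+1)/C(k) with A=k + 1, B=k + 3, C=1.
Need (k + 1)·f(k+1) − (k + 2)·f(k) = 1.
d = 1 from the (1,1,0) case.
Match coefficients ⇒ f(k) = k.
Get s_k = R·t_k = k/(k + 1) with R(k) = B(k−1)f(k)/C(k) = k*(k + 2).
Check: Δs_k = 1/(k**2 + 3*k + 2). ✓
Telescoping: Σ = s_(12) − s_(2) = 12/13 − (2/3) = 10/39.

Σ = 10/39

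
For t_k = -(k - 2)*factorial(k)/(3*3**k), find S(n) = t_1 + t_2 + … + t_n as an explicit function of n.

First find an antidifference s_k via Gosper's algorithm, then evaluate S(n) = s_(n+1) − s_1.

Step 1: r(k) = (k**2 - 1)/(3*(k - 2)).
Normal form (A,B,C) = (k/3 + 1/3, 1, k - 2).
Solve (k/3 + 1/3)·f(k+1) − (1)·f(k) = k - 2.
Bound: deg f ≤ 0.
Match coefficients ⇒ f(k) = 3.
Get s_k = R·t_k = -factorial(k)/3**k with R(k) = B(k−1)f(k)/C(k) = 3/(k - 2).
s_(k+1) − s_k = -(k - 2)*factorial(k)/(3*3**k) = t_k.
Telescope: S(n) = s_(n+1) − s_(1) = -3**(-n - 1)*factorial(n + 1) − (-1/3) = 3**(-n - 1)*(3**n - n*factorial(n) - factorial(n)).

S(n) = 3**(-n - 1)*(3**n - n*factorial(n) - factorial(n))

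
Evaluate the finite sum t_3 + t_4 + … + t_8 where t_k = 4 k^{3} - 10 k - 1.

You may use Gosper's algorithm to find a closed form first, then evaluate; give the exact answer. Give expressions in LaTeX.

Compute t_(k+1)/t_k: get (10*k - 4*(k + 1)**3 + 11)/(-4*k**3 + 10*k + 1).
So A=1 and B=1, with C=k**3 - 5*k/2 - 1/4.
Key eq: (1)·f(k+1) = (1)·f(k) + (k**3 - 5*k/2 - 1/4).
deg f ≤ 4 (via 0,0,3).
Coefficient equations give f(k) = k*(k**3 - 2*k**2 - 4*k + 4)/4.
Get s_k = R·t_k = k*(k**3 - 2*k**2 - 4*k + 4) with R(k) = B(k−1)f(k)/C(k) = k*(k**3 - 2*k**2 - 4*k + 4)/(4*k**3 - 10*k - 1).
Check: Δs_k = 4*k**3 - 10*k - 1. ✓
Telescoping: Σ = s_(9) − s_(3) = 4815 − (3) = 4812.

Σ = 4812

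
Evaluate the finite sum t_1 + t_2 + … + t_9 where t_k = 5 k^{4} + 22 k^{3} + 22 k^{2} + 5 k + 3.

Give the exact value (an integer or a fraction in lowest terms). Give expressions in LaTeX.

Σ = 127737

Step 1: r(k) = (5*k**4 + 42*k**3 + 118*k**2 + 135*k + 57)/(5*k**4 + 22*k**3 + 22*k**2 + 5*k + 3).
Normal form (A,B,C) = (1, 1, k**4 + 22*k**3/5 + 22*k**2/5 + k + 3/5).
Key eq: (1)·f(k+1) = (1)·f(k) + (k**4 + 22*k**3/5 + 22*k**2/5 + k + 3/5).
d = 5 from the (0,0,4) case.
Coefficient equations give f(k) = k*(k**4 + 3*k**3 - 2*k**2 - 3*k + 4)/5.
So s_k = (B(k−1)f/C)·t_k = (k*(k**4 + 3*k**3 - 2*k**2 - 3*k + 4)/(5*k**4 + 22*k**3 + 22*k**2 + 5*k + 3))·t_k = k*(k**4 + 3*k**3 - 2*k**2 - 3*k + 4).
Δs = 5*k**4 + 22*k**3 + 22*k**2 + 5*k + 3, as required.
Evaluate s at k=10 and k=1: 127740 and 3; difference 127737.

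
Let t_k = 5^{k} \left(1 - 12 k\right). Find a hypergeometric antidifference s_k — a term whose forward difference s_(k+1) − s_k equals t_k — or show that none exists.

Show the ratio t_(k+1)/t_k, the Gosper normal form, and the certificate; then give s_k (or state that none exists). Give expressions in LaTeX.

s_k = 5^{k} \left(4 - 3 k\right)

t_(k+1)/t_k = 5*(12*k + 11)/(12*k - 1).
Factor: A=5; B=1; C=k - 1/12.
Solve (5)·f(k+1) − (1)·f(k) = k - 1/12.
Bound: deg f ≤ 1.
Coefficient equations give f(k) = (3*k - 4)/12.
Then R = B(k−1)f/C = (3*k - 4)/(12*k - 1), so s_k = R(k)·t_k = 5**k*(4 - 3*k).
Δs = 5**k*(1 - 12*k), as required.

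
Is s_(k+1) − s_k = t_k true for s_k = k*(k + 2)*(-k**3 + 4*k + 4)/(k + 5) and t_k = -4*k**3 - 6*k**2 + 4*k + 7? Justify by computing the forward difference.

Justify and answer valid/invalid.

Invalid: residual 3*(3*k**4 + 26*k**3 + 30*k**2 - 23*k - 35)/(k**2 + 11*k + 30) ≠ 0.

s_(k+1) = (k + 1)*(k + 3)*(4*k - (k + 1)**3 + 8)/(k + 6)
s_(k+1) − s_k = (-4*k**5 - 41*k**4 - 104*k**3 - 39*k**2 + 128*k + 105)/(k**2 + 11*k + 30)
(s_(k+1) − s_k) − t_k = 3*(3*k**4 + 26*k**3 + 30*k**2 - 23*k - 35)/(k**2 + 11*k + 30)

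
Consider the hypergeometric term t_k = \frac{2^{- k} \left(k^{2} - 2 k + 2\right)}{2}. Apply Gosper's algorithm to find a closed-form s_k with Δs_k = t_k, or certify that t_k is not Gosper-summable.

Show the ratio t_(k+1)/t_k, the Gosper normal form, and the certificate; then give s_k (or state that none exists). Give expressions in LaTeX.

Ratio r(k) = (k**2 + 1)/(2*(k**2 - 2*k + 2)).
Take A(k)=1/2, B(k)=1, C(k)=k**2 - 2*k + 2.
Key eq: (1/2)·f(k+1) = (1)·f(k) + (k**2 - 2*k + 2).
d = 2 from the (0,0,2) case.
Coefficient equations give f(k) = -2*(k**2 + 3).
So s_k = (B(k−1)f/C)·t_k = (-2*(k**2 + 3)/(k**2 - 2*k + 2))·t_k = (-k**2 - 3)/2**k.
Check: Δs_k = (k**2 - 2*k + 2)/(2*2**k). ✓

s_k = 2^{- k} \left(- k^{2} - 3\right)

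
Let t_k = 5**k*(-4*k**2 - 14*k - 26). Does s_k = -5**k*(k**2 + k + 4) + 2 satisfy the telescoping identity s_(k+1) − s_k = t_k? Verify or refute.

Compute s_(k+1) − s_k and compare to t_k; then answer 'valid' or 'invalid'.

valid; difference matches t_k

s_(k+1) = -5*5**k*(k + (k + 1)**2 + 5) + 2
s_(k+1) − s_k = 5**k*(-4*k**2 - 14*k - 26)
(s_(k+1) − s_k) − t_k = 0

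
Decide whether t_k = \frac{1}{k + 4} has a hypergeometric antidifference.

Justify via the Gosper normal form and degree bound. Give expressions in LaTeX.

The ratio is (k + 4)/(k + 5).
A = k + 4, B = k + 5, C = 1.
Key eq: (k + 4)·f(k+1) = (k + 4)·f(k) + (1).
d = 0 from the (1,1,0) case.
Write f(k) = c0. Then LHS − RHS = -1, requiring -1 = 0: contradictory. No certificate.

No — the linear system for f has no solution.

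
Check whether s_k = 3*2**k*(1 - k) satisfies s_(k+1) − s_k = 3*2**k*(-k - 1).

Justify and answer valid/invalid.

s_(k+1) = -6*2**k*k
s_(k+1) − s_k = 3*2**k*(-k - 1)
(s_(k+1) − s_k) − t_k = 0

Valid: the claim telescopes to t_k.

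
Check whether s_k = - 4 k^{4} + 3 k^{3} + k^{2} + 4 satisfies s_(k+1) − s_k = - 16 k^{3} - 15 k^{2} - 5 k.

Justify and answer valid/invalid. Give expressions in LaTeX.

s_(k+1) = -4*(k + 1)**4 + 3*(k + 1)**3 + (k + 1)**2 + 4
s_(k+1) − s_k = k*(-16*k**2 - 15*k - 5)
(s_(k+1) − s_k) − t_k = 0

Valid — Δs_k = t_k.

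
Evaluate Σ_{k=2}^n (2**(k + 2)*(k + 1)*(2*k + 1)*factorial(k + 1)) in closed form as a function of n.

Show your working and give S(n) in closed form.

S(n) = 8*2**n*n*factorial(n + 2) - 96

Ratio r(k) = (k + 2)**2*(4*k + 6)/((k + 1)*(2*k + 1)).
Gosper form: A/B · C(k+1)/C(k) with A=2*k + 4, B=1, C=k**2 + 3*k/2 + 1/2.
Key eq: (2*k + 4)·f(k+1) = (1)·f(k) + (k**2 + 3*k/2 + 1/2).
Bound: deg f ≤ 1.
Solving with deg f ≤ 1: f(k) = (k - 1)/2.
Then R = B(k−1)f/C = (k - 1)/((k + 1)*(2*k + 1)), so s_k = R(k)·t_k = 2**(k + 2)*(k - 1)*factorial(k + 1).
s_(k+1) − s_k = 2**(k + 2)*(k + 1)*(2*k + 1)*factorial(k + 1) = t_k.
Evaluate: s_(n+1) = 2**(n + 3)*n*factorial(n + 2); subtract s_(2) = 96 ⇒ S(n) = 8*2**n*n*factorial(n + 2) - 96.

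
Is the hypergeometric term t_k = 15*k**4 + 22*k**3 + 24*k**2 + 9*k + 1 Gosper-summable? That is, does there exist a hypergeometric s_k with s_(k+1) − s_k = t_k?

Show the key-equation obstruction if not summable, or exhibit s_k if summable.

The ratio is (15*k**4 + 82*k**3 + 180*k**2 + 183*k + 71)/(15*k**4 + 22*k**3 + 24*k**2 + 9*k + 1).
Factor: A=1; B=1; C=k**4 + 22*k**3/15 + 8*k**2/5 + 3*k/5 + 1/15.
Need (1)·f(k+1) − (1)·f(k) = k**4 + 22*k**3/15 + 8*k**2/5 + 3*k/5 + 1/15.
d = 5 from the (0,0,4) case.
Match coefficients ⇒ f(k) = k**2*(3*k**3 - 2*k**2 + 2*k - 2)/15.
Certificate R = B(k−1)f/C = k**2*(3*k**3 - 2*k**2 + 2*k - 2)/(15*k**4 + 22*k**3 + 24*k**2 + 9*k + 1) gives s_k = k**2*(3*k**3 - 2*k**2 + 2*k - 2).
s_(k+1) − s_k = 15*k**4 + 22*k**3 + 24*k**2 + 9*k + 1 = t_k.

Yes. s_k = k**2*(3*k**3 - 2*k**2 + 2*k - 2).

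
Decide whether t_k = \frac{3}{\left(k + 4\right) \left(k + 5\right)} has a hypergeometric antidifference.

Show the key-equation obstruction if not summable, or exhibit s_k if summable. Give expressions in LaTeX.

Yes. s_k = \frac{3 k}{4 \left(k + 4\right)}.

The ratio is (k + 4)/(k + 6).
Take A(k)=k + 4, B(k)=k + 6, C(k)=1.
Solve (k + 4)·f(k+1) − (k + 5)·f(k) = 1.
Degrees (1,1,0) ⇒ d ≤ 1.
Match coefficients ⇒ f(k) = k/4.
Certificate R = B(k−1)f/C = k*(k + 5)/4 gives s_k = 3*k/(4*(k + 4)).
s_(k+1) − s_k = 3/(k**2 + 9*k + 20) = t_k.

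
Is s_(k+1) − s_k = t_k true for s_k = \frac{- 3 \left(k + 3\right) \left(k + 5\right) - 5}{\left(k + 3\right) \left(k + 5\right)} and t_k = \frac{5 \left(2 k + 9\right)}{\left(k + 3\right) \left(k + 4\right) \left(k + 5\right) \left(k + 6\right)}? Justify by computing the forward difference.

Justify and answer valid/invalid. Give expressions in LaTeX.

s_(k+1) = (-3*(k + 4)*(k + 6) - 5)/((k + 4)*(k + 6))
s_(k+1) − s_k = 5*(2*k + 9)/(k**4 + 18*k**3 + 119*k**2 + 342*k + 360)
(s_(k+1) − s_k) − t_k = 0

valid; difference matches t_k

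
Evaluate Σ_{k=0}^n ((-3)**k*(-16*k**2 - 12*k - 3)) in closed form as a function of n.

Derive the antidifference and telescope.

S(n) = (-3)**(n + 1)*(4*n**2 + 5*n + 1)

Step 1: r(k) = 3*(-16*k**2 - 44*k - 31)/(16*k**2 + 12*k + 3).
Factor: A=-3; B=1; C=k**2 + 3*k/4 + 3/16.
Key eq: (-3)·f(k+1) = (1)·f(k) + (k**2 + 3*k/4 + 3/16).
Bound: deg f ≤ 2.
A polynomial solution: f(k) = -k*(4*k - 3)/16.
Then R = B(k−1)f/C = -k*(4*k - 3)/(16*k**2 + 12*k + 3), so s_k = R(k)·t_k = (-3)**k*k*(4*k - 3).
Check: Δs_k = (-3)**k*(-16*k**2 - 12*k - 3). ✓
Σ_(k=0)^n t_k = s_(n+1) − s_(0) = ((-3)**(n + 1)*(4*n**2 + 5*n + 1)) − (0), i.e. (-3)**(n + 1)*(4*n**2 + 5*n + 1).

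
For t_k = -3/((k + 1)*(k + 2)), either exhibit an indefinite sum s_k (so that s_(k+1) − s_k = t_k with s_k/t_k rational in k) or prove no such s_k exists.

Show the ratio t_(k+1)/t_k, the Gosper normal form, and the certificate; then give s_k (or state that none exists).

s_k = -3*k/(k + 1)

Compute t_(k+1)/t_k: get (k + 1)/(k + 3).
Gosper form: A/B · C(k+1)/C(k) with A=k + 1, B=k + 3, C=1.
Key eq: (k + 1)·f(k+1) = (k + 2)·f(k) + (1).
From deg A=1, deg B=1, deg C=0: d=1.
Match coefficients ⇒ f(k) = k.
Certificate R = B(k−1)f/C = k*(k + 2) gives s_k = -3*k/(k + 1).
Check: Δs_k = -3/(k**2 + 3*k + 2). ✓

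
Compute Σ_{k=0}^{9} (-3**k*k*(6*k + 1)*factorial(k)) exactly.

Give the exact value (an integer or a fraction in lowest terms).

Σ = -3642709190403

t_(k+1)/t_k = (k + 1)**2*(18*k + 21)/(k*(6*k + 1)).
Take A(k)=3*k + 3, B(k)=1, C(k)=k**2 + k/6.
Need (3*k + 3)·f(k+1) − (1)·f(k) = k**2 + k/6.
Degrees (1,0,2) ⇒ d ≤ 1.
Solve for f: f(k) = (2*k - 3)/6 (degree 1 ≤ 1).
R(k) = B(k−1)·f(k)/C(k) = (2*k - 3)/(k*(6*k + 1)); s_k = R·t_k = -3**k*(2*k - 3)*factorial(k).
Check: Δs_k = -3**k*k*(6*k + 1)*factorial(k). ✓
Evaluate s at k=10 and k=0: -3642709190400 and 3; difference -3642709190403.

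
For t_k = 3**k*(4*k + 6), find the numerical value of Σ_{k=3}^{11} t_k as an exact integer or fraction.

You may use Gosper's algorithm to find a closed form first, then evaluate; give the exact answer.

t_(k+1)/t_k = 3*(2*k + 5)/(2*k + 3).
So A=3 and B=1, with C=k + 3/2.
f must satisfy (3)·f(k+1) − (1)·f(k) = k + 3/2.
Bound: deg f ≤ 1.
Match coefficients ⇒ f(k) = k/2.
So s_k = (B(k−1)f/C)·t_k = (k/(2*k + 3))·t_k = 2*3**k*k.
Check: Δs_k = 3**k*(4*k + 6). ✓
Sum = s_(12) − s_(3); s_(12) = 12754584, s_(3) = 162 ⇒ 12754422.

Σ = 12754422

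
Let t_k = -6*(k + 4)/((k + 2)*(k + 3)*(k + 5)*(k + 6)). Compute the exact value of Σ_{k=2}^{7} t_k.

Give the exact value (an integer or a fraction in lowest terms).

Σ = -153/1820

Ratio r(k) = (k + 2)*(k + 5)**2/((k + 4)**2*(k + 7)).
Factor: A=k + 2; B=k + 7; C=k**2 + 8*k + 16.
f must satisfy (k + 2)·f(k+1) − (k + 6)·f(k) = k**2 + 8*k + 16.
d = 4 from the (1,1,2) case.
Match coefficients ⇒ f(k) = k*(k + 3)*(k + 4)*(k + 7)/20.
R(k) = B(k−1)·f(k)/C(k) = k*(k + 3)*(k + 6)*(k + 7)/(20*(k + 4)); s_k = R·t_k = 3*k*(-k - 7)/(10*(k**2 + 7*k + 10)).
Check: Δs_k = 6*(-k - 4)/(k**4 + 16*k**3 + 91*k**2 + 216*k + 180). ✓
Evaluate s at k=8 and k=2: -18/65 and -27/140; difference -153/1820.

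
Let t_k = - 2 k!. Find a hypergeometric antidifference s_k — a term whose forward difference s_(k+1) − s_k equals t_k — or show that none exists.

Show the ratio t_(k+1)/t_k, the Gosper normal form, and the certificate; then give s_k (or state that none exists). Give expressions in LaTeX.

r(k) = k + 1 after simplifying.
Normal form (A,B,C) = (k + 1, 1, 1).
Need (k + 1)·f(k+1) − (1)·f(k) = 1.
Bound: deg f ≤ -1.
deg f ≤ -1 is impossible — no certificate.

none (Gosper's algorithm certifies no s_k)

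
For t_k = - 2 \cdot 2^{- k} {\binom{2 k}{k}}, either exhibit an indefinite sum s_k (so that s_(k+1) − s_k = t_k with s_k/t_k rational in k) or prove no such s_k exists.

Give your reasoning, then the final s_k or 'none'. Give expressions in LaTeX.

Compute t_(k+1)/t_k: get (2*k + 1)/(k + 1).
A = 2*k + 1, B = k + 1, C = 1.
Solve (2*k + 1)·f(k+1) − (k)·f(k) = 1.
Bound: deg f ≤ -1.
Bound -1 < 0, so the key equation has no polynomial solution.

no hypergeometric antidifference exists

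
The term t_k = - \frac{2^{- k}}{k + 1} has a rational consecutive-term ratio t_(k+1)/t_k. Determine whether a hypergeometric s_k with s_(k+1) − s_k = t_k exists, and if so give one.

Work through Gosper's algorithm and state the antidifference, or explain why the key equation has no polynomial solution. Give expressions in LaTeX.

no hypergeometric antidifference exists

r(k) = (k + 1)/(2*(k + 2)) after simplifying.
A = k/2 + 1/2, B = k + 2, C = 1.
Solve (k/2 + 1/2)·f(k+1) − (k + 1)·f(k) = 1.
Degrees (1,1,0) ⇒ d ≤ -1.
Bound -1 < 0, so the key equation has no polynomial solution.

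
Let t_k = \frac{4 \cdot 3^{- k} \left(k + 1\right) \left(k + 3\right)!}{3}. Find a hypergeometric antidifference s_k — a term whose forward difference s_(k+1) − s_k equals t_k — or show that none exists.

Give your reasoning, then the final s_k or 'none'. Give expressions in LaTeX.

r(k) = (k + 2)*(k + 4)/(3*(k + 1)) after simplifying.
So A=k/3 + 4/3 and B=1, with C=k + 1.
Need (k/3 + 4/3)·f(k+1) − (1)·f(k) = k + 1.
Degrees (1,0,1) ⇒ d ≤ 0.
Solving with deg f ≤ 0: f(k) = 3.
Certificate R = B(k−1)f/C = 3/(k + 1) gives s_k = 4*factorial(k + 3)/3**k.
Check: Δs_k = 4*(k + 1)*factorial(k + 3)/(3*3**k). ✓

s_k = 4 \cdot 3^{- k} \left(k + 3\right)!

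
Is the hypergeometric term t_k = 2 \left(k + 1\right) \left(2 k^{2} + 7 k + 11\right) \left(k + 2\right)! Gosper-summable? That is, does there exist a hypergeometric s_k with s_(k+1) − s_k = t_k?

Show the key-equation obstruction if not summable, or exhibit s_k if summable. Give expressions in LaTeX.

Yes. s_k = 2 \left(2 k^{2} + k + 1\right) \left(k + 2\right)!.

Compute t_(k+1)/t_k: get (k + 2)*(k + 3)*(7*k + 2*(k + 1)**2 + 18)/((k + 1)*(2*k**2 + 7*k + 11)).
Normal form (A,B,C) = (k + 3, 1, k**3 + 9*k**2/2 + 9*k + 11/2).
f must satisfy (k + 3)·f(k+1) − (1)·f(k) = k**3 + 9*k**2/2 + 9*k + 11/2.
From deg A=1, deg B=0, deg C=3: d=2.
Match coefficients ⇒ f(k) = (2*k**2 + k + 1)/2.
R(k) = B(k−1)·f(k)/C(k) = (2*k**2 + k + 1)/((k + 1)*(2*k**2 + 7*k + 11)); s_k = R·t_k = 2*(2*k**2 + k + 1)*factorial(k + 2).
Check: Δs_k = 2*(k + 1)*(2*k**2 + 7*k + 11)*factorial(k + 2). ✓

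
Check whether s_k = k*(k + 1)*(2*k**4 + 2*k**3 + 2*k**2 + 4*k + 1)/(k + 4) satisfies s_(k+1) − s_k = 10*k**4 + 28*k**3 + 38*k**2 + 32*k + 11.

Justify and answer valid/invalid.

s_(k+1) = (2*k**6 + 16*k**5 + 54*k**4 + 102*k**3 + 117*k**2 + 77*k + 22)/(k + 5)
s_(k+1) − s_k = (10*k**6 + 94*k**5 + 292*k**4 + 490*k**3 + 519*k**2 + 325*k + 88)/(k**2 + 9*k + 20)
(s_(k+1) − s_k) − t_k = 6*(-4*k**5 - 33*k**4 - 74*k**3 - 90*k**2 - 69*k - 22)/(k**2 + 9*k + 20)

Invalid: residual 6*(-4*k**5 - 33*k**4 - 74*k**3 - 90*k**2 - 69*k - 22)/(k**2 + 9*k + 20) ≠ 0.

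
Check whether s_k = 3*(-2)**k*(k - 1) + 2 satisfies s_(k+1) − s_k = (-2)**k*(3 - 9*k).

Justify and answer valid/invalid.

Valid: the claim telescopes to t_k.

s_(k+1) = -6*(-2)**k*k + 2
s_(k+1) − s_k = (-2)**k*(3 - 9*k)
(s_(k+1) − s_k) − t_k = 0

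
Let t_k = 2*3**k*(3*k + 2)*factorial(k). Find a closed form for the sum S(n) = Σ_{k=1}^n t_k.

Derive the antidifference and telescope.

S(n) = 6*3**n*factorial(n + 1) - 6

t_(k+1)/t_k = 3*(k + 1)*(3*k + 5)/(3*k + 2).
So A=3*k + 3 and B=1, with C=k + 2/3.
Key eq: (3*k + 3)·f(k+1) = (1)·f(k) + (k + 2/3).
From deg A=1, deg B=0, deg C=1: d=0.
Solve for f: f(k) = 1/3 (degree 0 ≤ 0).
Certificate R = B(k−1)f/C = 1/(3*k + 2) gives s_k = 2*3**k*factorial(k).
Check: Δs_k = 2*3**k*(3*k + 2)*factorial(k). ✓
s_(n+1) = 6*3**n*factorial(n + 1) and s_(1) = 6, so S(n) = 6*3**n*factorial(n + 1) - 6.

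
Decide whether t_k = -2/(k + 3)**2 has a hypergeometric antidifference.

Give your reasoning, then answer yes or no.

No — the linear system for f has no solution.

Step 1: r(k) = (k + 3)**2/(k + 4)**2.
Factor: A=k**2 + 6*k + 9; B=k**2 + 8*k + 16; C=1.
Need (k**2 + 6*k + 9)·f(k+1) − (k**2 + 6*k + 9)·f(k) = 1.
Bound: deg f ≤ 0.
Write f(k) = c0. Then LHS − RHS = -1, requiring -1 = 0: contradictory. No certificate.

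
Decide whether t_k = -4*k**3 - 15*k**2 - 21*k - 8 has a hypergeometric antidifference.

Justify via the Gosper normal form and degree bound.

Yes. s_k = k**2*(-k**2 - 3*k - 4).

Ratio r(k) = (4*k**3 + 27*k**2 + 63*k + 48)/(4*k**3 + 15*k**2 + 21*k + 8).
Gosper form: A/B · C(k+1)/C(k) with A=1, B=1, C=k**3 + 15*k**2/4 + 21*k/4 + 2.
f must satisfy (1)·f(k+1) − (1)·f(k) = k**3 + 15*k**2/4 + 21*k/4 + 2.
Bound: deg f ≤ 4.
Coefficient equations give f(k) = k**2*(k**2 + 3*k + 4)/4.
Then R = B(k−1)f/C = k**2*(k**2 + 3*k + 4)/(4*k**3 + 15*k**2 + 21*k + 8), so s_k = R(k)·t_k = k**2*(-k**2 - 3*k - 4).
Check: Δs_k = -4*k**3 - 15*k**2 - 21*k - 8. ✓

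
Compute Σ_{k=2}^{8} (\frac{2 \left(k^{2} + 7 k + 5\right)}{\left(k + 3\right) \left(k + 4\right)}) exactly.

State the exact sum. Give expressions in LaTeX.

Σ = 371/30

t_(k+1)/t_k = (k + 3)*(7*k + (k + 1)**2 + 12)/((k + 5)*(k**2 + 7*k + 5)).
A = k + 3, B = k + 5, C = k**2 + 7*k + 5.
Key eq: (k + 3)·f(k+1) = (k + 4)·f(k) + (k**2 + 7*k + 5).
Degrees (1,1,2) ⇒ d ≤ 2.
Solving with deg f ≤ 2: f(k) = k*(3*k + 2)/3.
Certificate R = B(k−1)f/C = k*(k + 4)*(3*k + 2)/(3*(k**2 + 7*k + 5)) gives s_k = 2*k*(3*k + 2)/(3*(k + 3)).
Verify: 2*(k**2 + 7*k + 5)/(k**2 + 7*k + 12) matches t_k.
Sum = s_(9) − s_(2); s_(9) = 29/2, s_(2) = 32/15 ⇒ 371/30.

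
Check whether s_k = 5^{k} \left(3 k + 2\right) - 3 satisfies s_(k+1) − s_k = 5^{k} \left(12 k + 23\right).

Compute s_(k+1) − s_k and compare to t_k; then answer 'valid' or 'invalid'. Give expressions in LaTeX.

s_(k+1) = 5**(k + 1)*(3*k + 5) - 3
s_(k+1) − s_k = 5**k*(12*k + 23)
(s_(k+1) − s_k) − t_k = 0

Valid — Δs_k = t_k.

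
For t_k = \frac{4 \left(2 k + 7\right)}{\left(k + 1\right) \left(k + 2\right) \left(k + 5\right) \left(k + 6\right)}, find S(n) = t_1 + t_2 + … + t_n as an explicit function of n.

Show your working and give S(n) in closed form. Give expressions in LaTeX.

t_(k+1)/t_k = (k + 1)*(k + 5)*(2*k + 9)/((k + 3)*(k + 7)*(2*k + 7)).
So A=k + 1 and B=k + 7, with C=k**3 + 21*k**2/2 + 73*k/2 + 42.
Solve (k + 1)·f(k+1) − (k + 6)·f(k) = k**3 + 21*k**2/2 + 73*k/2 + 42.
d = 5 from the (1,1,3) case.
A polynomial solution: f(k) = k*(k + 2)*(k + 3)*(k + 4)*(k + 6)/10.
Get s_k = R·t_k = 4*k*(k + 6)/(5*(k**2 + 6*k + 5)) with R(k) = B(k−1)f(k)/C(k) = k*(k + 2)*(k + 6)**2/(5*(2*k + 7)).
s_(k+1) − s_k = 4*(2*k + 7)/(k**4 + 14*k**3 + 65*k**2 + 112*k + 60) = t_k.
s_(n+1) = 4*(n**2 + 8*n + 7)/(5*(n**2 + 8*n + 12)) and s_(1) = 7/15, so S(n) = n*(n + 8)/(3*(n**2 + 8*n + 12)).

S(n) = \frac{n \left(n + 8\right)}{3 \left(n^{2} + 8 n + 12\right)}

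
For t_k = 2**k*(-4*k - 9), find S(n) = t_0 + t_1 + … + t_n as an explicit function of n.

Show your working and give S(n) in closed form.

Step 1: r(k) = 2*(4*k + 13)/(4*k + 9).
Gosper form: A/B · C(k+1)/C(k) with A=2, B=1, C=k + 9/4.
Key eq: (2)·f(k+1) = (1)·f(k) + (k + 9/4).
d = 1 from the (0,0,1) case.
Match coefficients ⇒ f(k) = (4*k + 1)/4.
So s_k = (B(k−1)f/C)·t_k = ((4*k + 1)/(4*k + 9))·t_k = 2**k*(-4*k - 1).
Δs = 2**k*(-4*k - 9), as required.
s_(n+1) = 2**(n + 1)*(-4*n - 5) and s_(0) = -1, so S(n) = -8*2**n*n - 10*2**n + 1.

S(n) = -8*2**n*n - 10*2**n + 1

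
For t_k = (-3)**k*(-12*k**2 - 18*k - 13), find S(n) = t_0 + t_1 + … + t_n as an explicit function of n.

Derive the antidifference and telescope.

Ratio r(k) = 3*(-12*k**2 - 42*k - 43)/(12*k**2 + 18*k + 13).
Normal form (A,B,C) = (-3, 1, k**2 + 3*k/2 + 13/12).
f must satisfy (-3)·f(k+1) − (1)·f(k) = k**2 + 3*k/2 + 13/12.
Bound: deg f ≤ 2.
Match coefficients ⇒ f(k) = -(3*k**2 + 1)/12.
Get s_k = R·t_k = (-3)**k*(3*k**2 + 1) with R(k) = B(k−1)f(k)/C(k) = -(3*k**2 + 1)/(12*k**2 + 18*k + 13).
s_(k+1) − s_k = (-3)**k*(-12*k**2 - 18*k - 13) = t_k.
s_(n+1) = (-3)**(n + 1)*(3*n**2 + 6*n + 4) and s_(0) = 1, so S(n) = -9*(-3)**n*n**2 - 18*(-3)**n*n - 12*(-3)**n - 1.

S(n) = -9*(-3)**n*n**2 - 18*(-3)**n*n - 12*(-3)**n - 1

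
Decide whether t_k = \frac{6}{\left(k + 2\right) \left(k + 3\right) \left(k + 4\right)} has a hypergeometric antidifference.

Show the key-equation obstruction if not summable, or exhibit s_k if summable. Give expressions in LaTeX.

Compute t_(k+1)/t_k: get (k + 2)/(k + 5).
So A=k + 2 and B=k + 5, with C=1.
Key eq: (k + 2)·f(k+1) = (k + 4)·f(k) + (1).
deg f ≤ 2 (via 1,1,0).
A polynomial solution: f(k) = k*(k + 5)/12.
Get s_k = R·t_k = k*(k + 5)/(2*(k + 2)*(k + 3)) with R(k) = B(k−1)f(k)/C(k) = k*(k + 4)*(k + 5)/12.
s_(k+1) − s_k = 6/(k**3 + 9*k**2 + 26*k + 24) = t_k.

Yes. s_k = \frac{k \left(k + 5\right)}{2 \left(k + 2\right) \left(k + 3\right)}.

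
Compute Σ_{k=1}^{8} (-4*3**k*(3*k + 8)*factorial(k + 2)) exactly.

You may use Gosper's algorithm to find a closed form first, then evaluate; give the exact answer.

Σ = -3142729497528

r(k) = 3*(k + 3)*(3*k + 11)/(3*k + 8) after simplifying.
A = 3*k + 9, B = 1, C = k + 8/3.
Need (3*k + 9)·f(k+1) − (1)·f(k) = k + 8/3.
Degrees (1,0,1) ⇒ d ≤ 0.
Solve for f: f(k) = 1/3 (degree 0 ≤ 0).
R(k) = B(k−1)·f(k)/C(k) = 1/(3*k + 8); s_k = R·t_k = -4*3**k*factorial(k + 2).
s_(k+1) − s_k = -4*3**k*(3*k + 8)*factorial(k + 2) = t_k.
Telescoping: Σ = s_(9) − s_(1) = -3142729497600 − (-72) = -3142729497528.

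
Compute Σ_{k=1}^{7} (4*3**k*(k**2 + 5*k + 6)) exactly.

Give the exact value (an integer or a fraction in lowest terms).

Compute t_(k+1)/t_k: get 3*(k + 4)/(k + 2).
Take A(k)=3, B(k)=1, C(k)=k**2 + 5*k + 6.
Need (3)·f(k+1) − (1)·f(k) = k**2 + 5*k + 6.
Bound: deg f ≤ 2.
Match coefficients ⇒ f(k) = (2*k**2 + 4*k + 3)/4.
R(k) = B(k−1)·f(k)/C(k) = (2*k**2 + 4*k + 3)/(4*(k + 2)*(k + 3)); s_k = R·t_k = 3**k*(2*k**2 + 4*k + 3).
Δs = 4*3**k*(k**2 + 5*k + 6), as required.
Σ_(k=1)^(7) t_k = s_(8) − s_(1) = 1069443 − (27) = 1069416.

Σ = 1069416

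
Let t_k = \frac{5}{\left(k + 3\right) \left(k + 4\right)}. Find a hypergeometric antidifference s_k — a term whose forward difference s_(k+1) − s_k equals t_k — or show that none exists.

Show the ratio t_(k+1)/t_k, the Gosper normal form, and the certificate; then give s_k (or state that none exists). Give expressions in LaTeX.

Step 1: r(k) = (k + 3)/(k + 5).
Factor: A=k + 3; B=k + 5; C=1.
f must satisfy (k + 3)·f(k+1) − (k + 4)·f(k) = 1.
Degrees (1,1,0) ⇒ d ≤ 1.
A polynomial solution: f(k) = k/3.
R(k) = B(k−1)·f(k)/C(k) = k*(k + 4)/3; s_k = R·t_k = 5*k/(3*(k + 3)).
Δs = 5/(k**2 + 7*k + 12), as required.

s_k = \frac{5 k}{3 \left(k + 3\right)}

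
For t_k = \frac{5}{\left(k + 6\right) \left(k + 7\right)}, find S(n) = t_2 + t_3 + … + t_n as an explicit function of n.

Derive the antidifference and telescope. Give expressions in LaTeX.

Compute t_(k+1)/t_k: get (k + 6)/(k + 8).
A = k + 6, B = k + 8, C = 1.
Need (k + 6)·f(k+1) − (k + 7)·f(k) = 1.
From deg A=1, deg B=1, deg C=0: d=1.
Coefficient equations give f(k) = k/6.
So s_k = (B(k−1)f/C)·t_k = (k*(k + 7)/6)·t_k = 5*k/(6*(k + 6)).
s_(k+1) − s_k = 5/(k**2 + 13*k + 42) = t_k.
Σ_(k=2)^n t_k = s_(n+1) − s_(2) = (5*(n + 1)/(6*(n + 7))) − (5/24), i.e. 5*(n - 1)/(8*(n + 7)).

S(n) = \frac{5 \left(n - 1\right)}{8 \left(n + 7\right)}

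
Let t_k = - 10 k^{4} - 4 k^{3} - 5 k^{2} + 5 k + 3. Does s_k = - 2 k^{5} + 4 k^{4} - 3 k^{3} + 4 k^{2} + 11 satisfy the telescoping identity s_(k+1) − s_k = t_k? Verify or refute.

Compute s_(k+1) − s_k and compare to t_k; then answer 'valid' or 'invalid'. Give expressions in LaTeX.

Valid: the claim telescopes to t_k.

s_(k+1) = -2*k**5 - 6*k**4 - 7*k**3 - k**2 + 5*k + 14
s_(k+1) − s_k = -10*k**4 - 4*k**3 - 5*k**2 + 5*k + 3
(s_(k+1) − s_k) − t_k = 0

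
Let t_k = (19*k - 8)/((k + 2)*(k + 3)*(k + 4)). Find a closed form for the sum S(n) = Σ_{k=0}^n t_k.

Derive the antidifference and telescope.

S(n) = (5*n**2 - 3*n - 8)/(2*(n**2 + 7*n + 12))

Ratio r(k) = (k + 2)*(19*k + 11)/((k + 5)*(19*k - 8)).
Factor: A=k + 2; B=k + 5; C=k - 8/19.
Need (k + 2)·f(k+1) − (k + 4)·f(k) = k - 8/19.
Bound: deg f ≤ 2.
Match coefficients ⇒ f(k) = k*(5*k - 13)/38.
Get s_k = R·t_k = k*(5*k - 13)/(2*(k + 2)*(k + 3)) with R(k) = B(k−1)f(k)/C(k) = k*(k + 4)*(5*k - 13)/(2*(19*k - 8)).
s_(k+1) − s_k = (19*k - 8)/(k**3 + 9*k**2 + 26*k + 24) = t_k.
Σ_(k=0)^n t_k = s_(n+1) − s_(0) = ((5*n**2 - 3*n - 8)/(2*(n**2 + 7*n + 12))) − (0), i.e. (5*n**2 - 3*n - 8)/(2*(n**2 + 7*n + 12)).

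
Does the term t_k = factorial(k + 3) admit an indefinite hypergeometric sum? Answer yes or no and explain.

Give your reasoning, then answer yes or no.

No — negative degree bound, so no certificate f.

r(k) = k + 4 after simplifying.
Normal form (A,B,C) = (k + 4, 1, 1).
f must satisfy (k + 4)·f(k+1) − (1)·f(k) = 1.
From deg A=1, deg B=0, deg C=0: d=-1.
Negative degree bound (-1): no f exists, t_k not Gosper-summable.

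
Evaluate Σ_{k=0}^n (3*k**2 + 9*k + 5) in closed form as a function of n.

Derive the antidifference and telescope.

S(n) = n**3 + 6*n**2 + 10*n + 5

The ratio is (3*k**2 + 15*k + 17)/(3*k**2 + 9*k + 5).
So A=1 and B=1, with C=k**2 + 3*k + 5/3.
Set up (1)·f(k+1) − (1)·f(k) − (k**2 + 3*k + 5/3) = 0.
deg f ≤ 3 (via 0,0,2).
A polynomial solution: f(k) = k*(k**2 + 3*k + 1)/3.
Then R = B(k−1)f/C = k*(k**2 + 3*k + 1)/(3*k**2 + 9*k + 5), so s_k = R(k)·t_k = k*(k**2 + 3*k + 1).
Verify: 3*k**2 + 9*k + 5 matches t_k.
Σ_(k=0)^n t_k = s_(n+1) − s_(0) = (n**3 + 6*n**2 + 10*n + 5) − (0), i.e. n**3 + 6*n**2 + 10*n + 5.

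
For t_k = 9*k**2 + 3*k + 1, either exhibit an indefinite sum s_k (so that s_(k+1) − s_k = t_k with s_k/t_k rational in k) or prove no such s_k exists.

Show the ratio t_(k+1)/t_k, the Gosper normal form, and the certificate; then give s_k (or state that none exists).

r(k) = (9*k**2 + 21*k + 13)/(9*k**2 + 3*k + 1) after simplifying.
Gosper form: A/B · C(k+1)/C(k) with A=1, B=1, C=k**2 + k/3 + 1/9.
Need (1)·f(k+1) − (1)·f(k) = k**2 + k/3 + 1/9.
From deg A=0, deg B=0, deg C=2: d=3.
A polynomial solution: f(k) = k*(3*k**2 - 3*k + 1)/9.
Get s_k = R·t_k = k*(3*k**2 - 3*k + 1) with R(k) = B(k−1)f(k)/C(k) = k*(3*k**2 - 3*k + 1)/(9*k**2 + 3*k + 1).
Verify: 9*k**2 + 3*k + 1 matches t_k.

s_k = k*(3*k**2 - 3*k + 1)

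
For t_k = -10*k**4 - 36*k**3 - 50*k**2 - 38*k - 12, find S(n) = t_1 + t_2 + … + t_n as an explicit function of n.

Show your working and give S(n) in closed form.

S(n) = n*(-2*n**4 - 14*n**3 - 38*n**2 - 53*n - 39)

The ratio is (5*k**4 + 38*k**3 + 109*k**2 + 143*k + 73)/(5*k**4 + 18*k**3 + 25*k**2 + 19*k + 6).
A = 1, B = 1, C = k**4 + 18*k**3/5 + 5*k**2 + 19*k/5 + 6/5.
Need (1)·f(k+1) − (1)·f(k) = k**4 + 18*k**3/5 + 5*k**2 + 19*k/5 + 6/5.
From deg A=0, deg B=0, deg C=4: d=5.
A polynomial solution: f(k) = k*(2*k**4 + 4*k**3 + 2*k**2 + 3*k + 1)/10.
Certificate R = B(k−1)f/C = k*(2*k**4 + 4*k**3 + 2*k**2 + 3*k + 1)/(2*(5*k**4 + 18*k**3 + 25*k**2 + 19*k + 6)) gives s_k = k*(-2*k**4 - 4*k**3 - 2*k**2 - 3*k - 1).
s_(k+1) − s_k = -10*k**4 - 36*k**3 - 50*k**2 - 38*k - 12 = t_k.
s_(n+1) = -2*n**5 - 14*n**4 - 38*n**3 - 53*n**2 - 39*n - 12 and s_(1) = -12, so S(n) = n*(-2*n**4 - 14*n**3 - 38*n**2 - 53*n - 39).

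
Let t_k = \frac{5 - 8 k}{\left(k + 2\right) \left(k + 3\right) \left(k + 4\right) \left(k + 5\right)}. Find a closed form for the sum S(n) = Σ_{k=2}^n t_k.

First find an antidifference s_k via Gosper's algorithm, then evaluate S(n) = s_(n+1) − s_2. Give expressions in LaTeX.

The ratio is (k + 2)*(8*k + 3)/((k + 6)*(8*k - 5)).
A = k + 2, B = k + 6, C = k - 5/8.
f must satisfy (k + 2)·f(k+1) − (k + 5)·f(k) = k - 5/8.
Degrees (1,1,1) ⇒ d ≤ 3.
Match coefficients ⇒ f(k) = k*(k - 5)*(k + 14)/192.
Certificate R = B(k−1)f/C = k*(k - 5)*(k + 5)*(k + 14)/(24*(8*k - 5)) gives s_k = k*(-k**2 - 9*k + 70)/(24*(k + 2)*(k + 3)*(k + 4)).
Verify: (5 - 8*k)/(k**4 + 14*k**3 + 71*k**2 + 154*k + 120) matches t_k.
Evaluate: s_(n+1) = (-n**3 - 12*n**2 + 49*n + 60)/(24*(n**3 + 12*n**2 + 47*n + 60)); subtract s_(2) = 1/30 ⇒ S(n) = (-3*n**3 - 36*n**2 + 19*n + 20)/(40*(n**3 + 12*n**2 + 47*n + 60)).

S(n) = \frac{- 3 n^{3} - 36 n^{2} + 19 n + 20}{40 \left(n^{3} + 12 n^{2} + 47 n + 60\right)}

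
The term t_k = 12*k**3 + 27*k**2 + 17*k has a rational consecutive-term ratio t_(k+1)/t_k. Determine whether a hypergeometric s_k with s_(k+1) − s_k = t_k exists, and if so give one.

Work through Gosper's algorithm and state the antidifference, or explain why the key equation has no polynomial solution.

Step 1: r(k) = (12*k**3 + 63*k**2 + 107*k + 56)/(k*(12*k**2 + 27*k + 17)).
Gosper form: A/B · C(k+1)/C(k) with A=1, B=1, C=k**3 + 9*k**2/4 + 17*k/12.
Need (1)·f(k+1) − (1)·f(k) = k**3 + 9*k**2/4 + 17*k/12.
d = 4 from the (0,0,3) case.
Match coefficients ⇒ f(k) = k*(k - 1)*(3*k**2 + 6*k + 4)/12.
Get s_k = R·t_k = k*(3*k**3 + 3*k**2 - 2*k - 4) with R(k) = B(k−1)f(k)/C(k) = (k - 1)*(3*k**2 + 6*k + 4)/(12*k**2 + 27*k + 17).
s_(k+1) − s_k = k*(12*k**2 + 27*k + 17) = t_k.

s_k = k*(3*k**3 + 3*k**2 - 2*k - 4)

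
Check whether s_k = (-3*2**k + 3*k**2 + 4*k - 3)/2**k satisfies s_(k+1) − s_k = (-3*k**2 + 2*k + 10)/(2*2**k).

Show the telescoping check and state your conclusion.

valid; difference matches t_k

s_(k+1) = (-6*2**k + 3*k**2 + 10*k + 4)/(2*2**k)
s_(k+1) − s_k = (-3*k**2 + 2*k + 10)/(2*2**k)
(s_(k+1) − s_k) − t_k = 0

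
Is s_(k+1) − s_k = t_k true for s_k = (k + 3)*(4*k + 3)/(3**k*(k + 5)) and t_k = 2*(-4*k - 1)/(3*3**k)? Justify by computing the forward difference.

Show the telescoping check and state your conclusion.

s_(k+1) = (k + 4)*(4*k + 7)/(3*3**k*(k + 6))
s_(k+1) − s_k = 2*(-4*k**3 - 37*k**2 - 77*k - 11)/(3*3**k*(k**2 + 11*k + 30))
(s_(k+1) − s_k) − t_k = 2*(8*k**2 + 54*k + 19)/(3*3**k*(k**2 + 11*k + 30))

Invalid: residual 2*(8*k**2 + 54*k + 19)/(3*3**k*(k**2 + 11*k + 30)) ≠ 0.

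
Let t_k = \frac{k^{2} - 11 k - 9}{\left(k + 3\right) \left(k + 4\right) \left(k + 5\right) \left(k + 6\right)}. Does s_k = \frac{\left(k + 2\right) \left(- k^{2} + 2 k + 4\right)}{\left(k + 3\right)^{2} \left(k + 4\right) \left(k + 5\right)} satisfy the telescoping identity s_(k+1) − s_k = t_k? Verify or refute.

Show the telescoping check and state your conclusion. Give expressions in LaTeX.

s_(k+1) = (k + 3)*(2*k - (k + 1)**2 + 6)/((k + 4)**2*(k + 5)*(k + 6))
s_(k+1) − s_k = (k**4 - 6*k**3 - 70*k**2 - 137*k - 57)/(k**6 + 25*k**5 + 257*k**4 + 1391*k**3 + 4182*k**2 + 6624*k + 4320)
(s_(k+1) − s_k) − t_k = (-2*k**3 + 4*k**2 + 58*k + 51)/(k**6 + 25*k**5 + 257*k**4 + 1391*k**3 + 4182*k**2 + 6624*k + 4320)

Invalid: residual \frac{- 2 k^{3} + 4 k^{2} + 58 k + 51}{k^{6} + 25 k^{5} + 257 k^{4} + 1391 k^{3} + 4182 k^{2} + 6624 k + 4320} ≠ 0.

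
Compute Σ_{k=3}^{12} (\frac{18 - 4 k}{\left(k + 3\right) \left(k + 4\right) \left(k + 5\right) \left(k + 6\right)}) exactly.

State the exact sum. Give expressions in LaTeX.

r(k) = (k + 3)*(2*k - 7)/((k + 7)*(2*k - 9)) after simplifying.
Normal form (A,B,C) = (k + 3, k + 7, k - 9/2).
Key eq: (k + 3)·f(k+1) = (k + 6)·f(k) + (k - 9/2).
From deg A=1, deg B=1, deg C=1: d=3.
Solve for f: f(k) = -k*(k**2 + 12*k + 77)/60 (degree 3 ≤ 3).
Certificate R = B(k−1)f/C = -k*(k + 6)*(k**2 + 12*k + 77)/(30*(2*k - 9)) gives s_k = k*(k**2 + 12*k + 77)/(15*(k + 3)*(k + 4)*(k + 5)).
s_(k+1) − s_k = 2*(9 - 2*k)/(k**4 + 18*k**3 + 119*k**2 + 342*k + 360) = t_k.
Telescoping: Σ = s_(13) − s_(3) = 871/12240 − (61/840) = -25/17136.

Σ = -25/17136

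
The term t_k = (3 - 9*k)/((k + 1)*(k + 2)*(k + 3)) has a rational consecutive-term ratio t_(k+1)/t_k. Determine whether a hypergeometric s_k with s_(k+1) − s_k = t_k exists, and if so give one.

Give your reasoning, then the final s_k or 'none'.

s_k = -3*k*(k - 3)/(2*(k + 1)*(k + 2))

Ratio r(k) = (k + 1)*(3*k + 2)/((k + 4)*(3*k - 1)).
A = k + 1, B = k + 4, C = k - 1/3.
Solve (k + 1)·f(k+1) − (k + 3)·f(k) = k - 1/3.
Degrees (1,1,1) ⇒ d ≤ 2.
Solving with deg f ≤ 2: f(k) = k*(k - 3)/6.
So s_k = (B(k−1)f/C)·t_k = (k*(k - 3)*(k + 3)/(2*(3*k - 1)))·t_k = -3*k*(k - 3)/(2*(k + 1)*(k + 2)).
Verify: 3*(1 - 3*k)/(k**3 + 6*k**2 + 11*k + 6) matches t_k.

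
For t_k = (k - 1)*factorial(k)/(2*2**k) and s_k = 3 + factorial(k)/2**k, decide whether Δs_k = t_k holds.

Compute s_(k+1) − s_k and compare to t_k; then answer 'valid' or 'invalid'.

s_(k+1) = (6*2**k + k*factorial(k) + factorial(k))/(2*2**k)
s_(k+1) − s_k = (k - 1)*factorial(k)/(2*2**k)
(s_(k+1) − s_k) − t_k = 0

valid (s_(k+1) − s_k reduces to t_k)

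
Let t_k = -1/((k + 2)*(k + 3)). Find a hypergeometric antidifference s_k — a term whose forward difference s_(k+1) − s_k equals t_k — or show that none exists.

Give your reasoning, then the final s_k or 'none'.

s_k = -k/(2*k + 4)

r(k) = (k + 2)/(k + 4) after simplifying.
Factor: A=k + 2; B=k + 4; C=1.
Key eq: (k + 2)·f(k+1) = (k + 3)·f(k) + (1).
deg f ≤ 1 (via 1,1,0).
Solving with deg f ≤ 1: f(k) = k/2.
R(k) = B(k−1)·f(k)/C(k) = k*(k + 3)/2; s_k = R·t_k = -k/(2*k + 4).
s_(k+1) − s_k = -1/(k**2 + 5*k + 6) = t_k.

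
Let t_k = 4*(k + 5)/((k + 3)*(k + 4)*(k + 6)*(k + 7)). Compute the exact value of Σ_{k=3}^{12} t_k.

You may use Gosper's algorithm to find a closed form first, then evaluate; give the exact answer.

t_(k+1)/t_k = (k + 3)*(k + 6)**2/((k + 5)**2*(k + 8)).
A = k + 3, B = k + 8, C = k**2 + 10*k + 25.
Key eq: (k + 3)·f(k+1) = (k + 7)·f(k) + (k**2 + 10*k + 25).
deg f ≤ 4 (via 1,1,2).
A polynomial solution: f(k) = k*(k + 4)*(k + 5)*(k + 9)/36.
Certificate R = B(k−1)f/C = k*(k + 4)*(k + 7)*(k + 9)/(36*(k + 5)) gives s_k = k*(k + 9)/(9*(k**2 + 9*k + 18)).
Δs = 4*(k + 5)/(k**4 + 20*k**3 + 145*k**2 + 450*k + 504), as required.
Telescoping: Σ = s_(13) − s_(3) = 143/1368 − (2/27) = 125/4104.

Σ = 125/4104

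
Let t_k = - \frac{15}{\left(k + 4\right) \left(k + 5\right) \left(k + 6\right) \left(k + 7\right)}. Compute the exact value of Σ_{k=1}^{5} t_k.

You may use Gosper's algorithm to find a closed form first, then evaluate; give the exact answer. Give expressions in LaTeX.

t_(k+1)/t_k = (k + 4)/(k + 8).
A = k + 4, B = k + 8, C = 1.
f must satisfy (k + 4)·f(k+1) − (k + 7)·f(k) = 1.
deg f ≤ 3 (via 1,1,0).
Match coefficients ⇒ f(k) = k*(k**2 + 15*k + 74)/360.
So s_k = (B(k−1)f/C)·t_k = (k*(k + 7)*(k**2 + 15*k + 74)/360)·t_k = k*(-k**2 - 15*k - 74)/(24*(k + 4)*(k + 5)*(k + 6)).
Δs = -15/(k**4 + 22*k**3 + 179*k**2 + 638*k + 840), as required.
Evaluate s at k=6 and k=1: -5/132 and -1/56; difference -37/1848.

Σ = -37/1848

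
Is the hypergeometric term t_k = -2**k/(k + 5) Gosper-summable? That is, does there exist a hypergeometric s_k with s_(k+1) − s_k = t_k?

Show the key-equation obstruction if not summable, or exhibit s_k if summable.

No. Not Gosper-summable.

Ratio r(k) = 2*(k + 5)/(k + 6).
So A=2*k + 10 and B=k + 6, with C=1.
Key eq: (2*k + 10)·f(k+1) = (k + 5)·f(k) + (1).
Bound: deg f ≤ -1.
d = -1 < 0 ⇒ no nonzero polynomial f; not summable.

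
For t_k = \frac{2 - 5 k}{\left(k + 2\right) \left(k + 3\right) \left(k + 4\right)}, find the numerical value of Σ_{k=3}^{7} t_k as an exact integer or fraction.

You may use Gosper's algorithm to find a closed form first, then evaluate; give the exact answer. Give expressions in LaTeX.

t_(k+1)/t_k = (k + 2)*(5*k + 3)/((k + 5)*(5*k - 2)).
A = k + 2, B = k + 5, C = k - 2/5.
Need (k + 2)·f(k+1) − (k + 4)·f(k) = k - 2/5.
deg f ≤ 2 (via 1,1,1).
Solve for f: f(k) = k*(2*k - 5)/15 (degree 2 ≤ 2).
Get s_k = R·t_k = k*(5 - 2*k)/(3*(k + 2)*(k + 3)) with R(k) = B(k−1)f(k)/C(k) = k*(k + 4)*(2*k - 5)/(3*(5*k - 2)).
Check: Δs_k = (2 - 5*k)/(k**3 + 9*k**2 + 26*k + 24). ✓
Σ_(k=3)^(7) t_k = s_(8) − s_(3) = -4/15 − (-1/30) = -7/30.

Σ = -7/30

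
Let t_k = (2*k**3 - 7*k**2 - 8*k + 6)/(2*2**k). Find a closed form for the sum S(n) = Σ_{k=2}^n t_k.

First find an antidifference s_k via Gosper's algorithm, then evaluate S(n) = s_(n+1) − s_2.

S(n) = 2**(-n - 2)*(7*2**n - 4*n**3 - 10*n**2)

Compute t_(k+1)/t_k: get (2*k**3 - k**2 - 16*k - 7)/(2*(2*k**3 - 7*k**2 - 8*k + 6)).
Take A(k)=1/2, B(k)=1, C(k)=k**3 - 7*k**2/2 - 4*k + 3.
Key eq: (1/2)·f(k+1) = (1)·f(k) + (k**3 - 7*k**2/2 - 4*k + 3).
Degrees (0,0,3) ⇒ d ≤ 3.
A polynomial solution: f(k) = -(k - 1)**2*(2*k + 3).
So s_k = (B(k−1)f/C)·t_k = (-2*(k - 1)**2*(2*k + 3)/(2*k**3 - 7*k**2 - 8*k + 6))·t_k = (-2*k**3 + k**2 + 4*k - 3)/2**k.
Δs = (2*k**3 - 7*k**2 - 8*k + 6)/(2*2**k), as required.
Evaluate: s_(n+1) = 2**(-n - 1)*n**2*(-2*n - 5); subtract s_(2) = -7/4 ⇒ S(n) = 2**(-n - 2)*(7*2**n - 4*n**3 - 10*n**2).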